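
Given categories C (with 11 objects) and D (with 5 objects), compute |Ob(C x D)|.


The product category C x D has objects that are pairs (c, d).
Number of pairs = |Ob(C)| * |Ob(D)| = 11 * 5 = 55

55


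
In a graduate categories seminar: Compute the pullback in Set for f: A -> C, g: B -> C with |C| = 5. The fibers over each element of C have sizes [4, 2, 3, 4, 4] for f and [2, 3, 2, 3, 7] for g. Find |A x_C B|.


The pullback A x_C B consists of pairs (a, b) with f(a) = g(b).
For each element c in C, the fiber product has |f^-1(c)| * |g^-1(c)| elements.
Summing over C: 4 * 2 + 2 * 3 + 3 * 2 + 4 * 3 + 4 * 7
= 8 + 6 + 6 + 12 + 28 = 60

60


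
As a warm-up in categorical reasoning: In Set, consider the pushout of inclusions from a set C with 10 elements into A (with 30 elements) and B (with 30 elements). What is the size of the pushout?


The pushout A +_C B identifies the images of C in A and B.
|A +_C B| = |A| + |B| - |C| (for injections).
= 30 + 30 - 10 = 50

50


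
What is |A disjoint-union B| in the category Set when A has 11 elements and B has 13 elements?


In Set, the coproduct A + B is the disjoint union.
|A + B| = |A| + |B| = 11 + 13 = 24

24


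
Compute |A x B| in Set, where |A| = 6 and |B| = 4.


In Set, the product A x B is the Cartesian product.
By the universal property, |A x B| = |A| * |B|.
|A x B| = 6 * 4 = 24

24


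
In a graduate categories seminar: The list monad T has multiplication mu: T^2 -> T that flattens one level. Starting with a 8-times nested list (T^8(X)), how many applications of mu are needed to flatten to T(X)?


Each application of mu: T^2 -> T removes one layer of nesting.
Starting at depth 8 (i.e., T^8(X)), we need to reach T(X).
Number of mu applications = 8 - 1 = 7

7


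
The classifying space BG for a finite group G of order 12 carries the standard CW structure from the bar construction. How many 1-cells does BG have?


In the bar-construction CW model of BG, the n-cells are indexed by
n-tuples [g_1|...|g_n] of non-identity elements of G (degenerate
simplices with some g_i = e do not contribute cells), so there are
(|G| - 1)^n n-cells.
For dim = 1 with |G| = 12:
cells = (12 - 1)^1 = 11^1 = 11

11


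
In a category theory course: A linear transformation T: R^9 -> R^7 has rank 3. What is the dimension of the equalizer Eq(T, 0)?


The equalizer of f and the zero map is ker(f).
By the rank-nullity theorem: dim(ker(f)) = dim(domain) - rank(f).
dim(ker(f)) = 9 - 3 = 6

6


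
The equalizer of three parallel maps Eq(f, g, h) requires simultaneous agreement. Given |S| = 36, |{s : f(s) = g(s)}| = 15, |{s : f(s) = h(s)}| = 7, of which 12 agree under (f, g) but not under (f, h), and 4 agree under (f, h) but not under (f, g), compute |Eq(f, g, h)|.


Eq(f, g, h) is the triple-agreement set: points in S where all three
maps take the same value. Using inclusion-exclusion on the pairwise data:
Pair (f, g) agrees on 15 points; pair (f, h) on 7 points.
Points agreeing under (f, g) but not (f, h) = 12; under (f, h) but not (f, g) = 4.
Triple-agreement = agreement-in-(f, g) minus points that agree under (f, g) but not (f, h):
|Eq(f, g, h)| = 15 - 12 = 3
(cross-check via (f, h): 7 - 4 = 3.)

3


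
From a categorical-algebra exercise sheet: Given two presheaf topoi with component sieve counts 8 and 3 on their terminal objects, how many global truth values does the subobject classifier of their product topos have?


In a product of presheaf topoi E_1 x E_2, the subobject classifier
is Omega = Omega_1 x Omega_2 (componentwise), so
|Omega(top)| = |Omega_1(top_1)| * |Omega_2(top_2)|.
= 8 * 3 = 24.

24


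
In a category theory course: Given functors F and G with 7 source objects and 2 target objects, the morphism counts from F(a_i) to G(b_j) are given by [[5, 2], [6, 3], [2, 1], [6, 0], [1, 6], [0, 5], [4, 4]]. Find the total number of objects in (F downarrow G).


Objects of (F downarrow G) are triples (a, b, h: F(a)->G(b)).
The count equals the sum of all entries in the hom-matrix.
sum(row 0) = 7
sum(row 1) = 9
sum(row 2) = 3
sum(row 3) = 6
sum(row 4) = 7
sum(row 5) = 5
sum(row 6) = 8
Grand total = 45

45


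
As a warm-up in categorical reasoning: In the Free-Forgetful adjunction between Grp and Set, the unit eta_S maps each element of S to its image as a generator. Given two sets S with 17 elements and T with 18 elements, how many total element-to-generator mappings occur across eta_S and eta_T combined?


The unit eta_X: X -> U(F(X)) of the Free-Forgetful adjunction
maps each element of X to a generator of F(X). For X = S + T (disjoint
union in Set), |S + T| = |S| + |T|.
Total mappings = 17 + 18 = 35.

35


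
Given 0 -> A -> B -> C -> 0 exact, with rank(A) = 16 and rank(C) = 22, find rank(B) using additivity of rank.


For a short exact sequence 0 -> A -> B -> C -> 0,
rank is additive: rank(B) = rank(A) + rank(C).
rank(B) = 16 + 22 = 38

38


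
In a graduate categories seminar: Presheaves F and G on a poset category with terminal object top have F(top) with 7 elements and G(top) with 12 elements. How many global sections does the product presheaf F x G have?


Global sections of a presheaf on a poset with terminal top satisfy
Gamma(H) ~ H(top). Presheaves admit pointwise products, so
(F x G)(top) = F(top) x G(top) (Cartesian product).
|Gamma(F x G)| = |F(top)| * |G(top)| = 7 * 12 = 84.

84


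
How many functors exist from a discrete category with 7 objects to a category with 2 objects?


A functor from a discrete category C to D is determined by
where each object maps. Each of the 7 objects of C can map
to any of the 2 objects of D independently.
Number of functors = 2^7 = 128

128


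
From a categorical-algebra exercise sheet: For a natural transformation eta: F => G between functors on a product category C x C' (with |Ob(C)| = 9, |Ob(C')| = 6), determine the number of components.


A natural transformation eta: F => G assigns one component morphism per
object of the domain category.
The domain is the product category C x C', so
|Ob(C x C')| = |Ob(C)| * |Ob(C')| = 9 * 6 = 54.
Therefore eta has 54 component morphisms.

54


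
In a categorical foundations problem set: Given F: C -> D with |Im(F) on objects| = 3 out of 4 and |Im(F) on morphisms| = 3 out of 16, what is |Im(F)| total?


The image of F consists of distinct objects and distinct morphisms.
|Im(F)| on objects = 3
|Im(F)| on morphisms = 3
Total image cardinality = 3 + 3 = 6

6


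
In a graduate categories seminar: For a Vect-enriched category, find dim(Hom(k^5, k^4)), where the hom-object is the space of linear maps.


In Vect-enriched categories, Hom(k^n, k^m) is the space of m x n matrices.
dim(Hom(k^5, k^4)) = 4 * 5 = 20

20


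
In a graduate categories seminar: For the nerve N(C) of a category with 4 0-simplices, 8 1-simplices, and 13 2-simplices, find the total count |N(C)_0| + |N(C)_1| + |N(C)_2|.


The 2-skeleton of the nerve N(C) consists of simplices in dimensions 0, 1, 2:
  |N(C)_0| = 4 (objects)
  |N(C)_1| = 8 (morphisms)
  |N(C)_2| = 13 (composable pairs)
Total = 4 + 8 + 13 = 25

25


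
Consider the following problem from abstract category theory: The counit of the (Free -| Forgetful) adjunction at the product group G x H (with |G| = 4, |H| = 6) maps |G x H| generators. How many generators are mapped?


The counit epsilon_K: F(U(K)) -> K of the Free-Forgetful adjunction
maps |K| generators of F(U(K)) into K. For K = G x H (the product group),
|G x H| = |G| * |H|.
Total generators mapped = 4 * 6 = 24.

24


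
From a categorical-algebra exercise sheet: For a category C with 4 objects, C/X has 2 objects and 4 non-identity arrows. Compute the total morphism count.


In the slice category C/X, objects are morphisms to X.
Identity morphisms: 2 (one per object of C/X).
Non-identity morphisms: 4.
Total = 2 + 4 = 6

6


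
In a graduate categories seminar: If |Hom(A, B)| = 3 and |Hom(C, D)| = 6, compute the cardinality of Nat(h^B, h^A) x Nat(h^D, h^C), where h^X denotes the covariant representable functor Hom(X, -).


By the Yoneda lemma, Nat(h^B, h^A) is isomorphic to Hom(A, B),
so |Nat(h^B, h^A)| = |Hom(A, B)| and |Nat(h^D, h^C)| = |Hom(C, D)|.
|Hom(A, B)| = 3, |Hom(C, D)| = 6.
|Nat(h^B, h^A) x Nat(h^D, h^C)| = 3 * 6 = 18

18


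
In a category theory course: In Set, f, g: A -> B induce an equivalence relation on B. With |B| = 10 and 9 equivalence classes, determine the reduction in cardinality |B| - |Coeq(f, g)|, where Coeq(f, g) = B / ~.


The coequalizer Coeq(f, g) = B / ~ has one element per equivalence class.
|B| = 10, |Coeq(f, g)| = 9.
|B| - |Coeq(f, g)| = 10 - 9 = 1.

1


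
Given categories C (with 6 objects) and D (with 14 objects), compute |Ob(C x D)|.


The product category C x D has objects that are pairs (c, d).
Number of pairs = |Ob(C)| * |Ob(D)| = 6 * 14 = 84

84


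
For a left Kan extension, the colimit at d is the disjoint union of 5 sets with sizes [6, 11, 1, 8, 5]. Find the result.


Pointwise, the left Kan extension (Lan_F H)(d) is the colimit, indexed
by the comma category (F downarrow d), of H composed with the
projection (F downarrow d) -> C. Here that colimit is given
as a coproduct (disjoint union) of sets, so its cardinality is the
sum of the sizes of the summands.
Coproduct of sets with sizes: 6 + 11 + 1 + 8 + 5
= 31

31


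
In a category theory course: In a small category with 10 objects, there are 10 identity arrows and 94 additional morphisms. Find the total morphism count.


Each object has an identity morphism, giving 10 identities.
Adding the 94 non-identity morphisms:
Total = 10 + 94 = 104

104


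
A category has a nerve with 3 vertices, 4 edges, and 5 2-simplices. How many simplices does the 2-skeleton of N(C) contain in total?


The 2-skeleton of the nerve N(C) consists of simplices in dimensions 0, 1, 2:
  |N(C)_0| = 3 (objects)
  |N(C)_1| = 4 (morphisms)
  |N(C)_2| = 5 (composable pairs)
Total = 3 + 4 + 5 = 12

12


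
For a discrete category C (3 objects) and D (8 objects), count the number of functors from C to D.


A functor from a discrete category C to D is determined by
where each object maps. Each of the 3 objects of C can map
to any of the 8 objects of D independently.
Number of functors = 8^3 = 512

512


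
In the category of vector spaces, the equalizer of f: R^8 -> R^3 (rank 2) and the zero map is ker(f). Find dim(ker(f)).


The equalizer of f and the zero map is ker(f).
By the rank-nullity theorem: dim(ker(f)) = dim(domain) - rank(f).
dim(ker(f)) = 8 - 2 = 6

6


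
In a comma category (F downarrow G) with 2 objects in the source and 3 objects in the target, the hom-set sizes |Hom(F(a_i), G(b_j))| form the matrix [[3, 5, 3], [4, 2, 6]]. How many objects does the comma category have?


Objects of (F downarrow G) are triples (a, b, h: F(a)->G(b)).
The count equals the sum of all entries in the hom-matrix.
sum(row 0) = 11
sum(row 1) = 12
Grand total = 23

23


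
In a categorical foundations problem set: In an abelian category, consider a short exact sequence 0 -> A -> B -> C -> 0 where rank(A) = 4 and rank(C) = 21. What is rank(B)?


For a short exact sequence 0 -> A -> B -> C -> 0,
rank is additive: rank(B) = rank(A) + rank(C).
rank(B) = 4 + 21 = 25

25


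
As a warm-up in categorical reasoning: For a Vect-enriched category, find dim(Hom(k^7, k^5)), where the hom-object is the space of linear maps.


In Vect-enriched categories, Hom(k^n, k^m) is the space of m x n matrices.
dim(Hom(k^7, k^5)) = 5 * 7 = 35

35


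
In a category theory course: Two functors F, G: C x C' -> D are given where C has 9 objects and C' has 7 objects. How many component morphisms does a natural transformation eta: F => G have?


A natural transformation eta: F => G assigns one component morphism per
object of the domain category.
The domain is the product category C x C', so
|Ob(C x C')| = |Ob(C)| * |Ob(C')| = 9 * 7 = 63.
Therefore eta has 63 component morphisms.

63


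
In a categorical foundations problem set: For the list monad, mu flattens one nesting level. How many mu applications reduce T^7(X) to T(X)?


Each application of mu: T^2 -> T removes one layer of nesting.
Starting at depth 7 (i.e., T^7(X)), we need to reach T(X).
Number of mu applications = 7 - 1 = 6

6


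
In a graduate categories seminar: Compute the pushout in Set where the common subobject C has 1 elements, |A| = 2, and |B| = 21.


The pushout A +_C B identifies the images of C in A and B.
|A +_C B| = |A| + |B| - |C| (for injections).
= 2 + 21 - 1 = 22

22


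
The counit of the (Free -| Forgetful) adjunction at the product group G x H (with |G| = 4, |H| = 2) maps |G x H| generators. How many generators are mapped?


The counit epsilon_K: F(U(K)) -> K of the Free-Forgetful adjunction
maps |K| generators of F(U(K)) into K. For K = G x H (the product group),
|G x H| = |G| * |H|.
Total generators mapped = 4 * 2 = 8.

8


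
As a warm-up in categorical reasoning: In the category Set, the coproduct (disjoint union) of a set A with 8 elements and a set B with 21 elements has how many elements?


In Set, the coproduct A + B is the disjoint union.
|A + B| = |A| + |B| = 8 + 21 = 29

29


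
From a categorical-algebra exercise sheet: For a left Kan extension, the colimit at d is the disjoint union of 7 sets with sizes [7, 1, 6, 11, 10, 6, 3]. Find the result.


Pointwise, the left Kan extension (Lan_F H)(d) is the colimit, indexed
by the comma category (F downarrow d), of H composed with the
projection (F downarrow d) -> C. Here that colimit is given
as a coproduct (disjoint union) of sets, so its cardinality is the
sum of the sizes of the summands.
Coproduct of sets with sizes: 7 + 1 + 6 + 11 + 10 + 6 + 3
= 44

44


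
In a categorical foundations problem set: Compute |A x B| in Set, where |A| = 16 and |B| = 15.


In Set, the product A x B is the Cartesian product.
By the universal property, |A x B| = |A| * |B|.
|A x B| = 16 * 15 = 240

240


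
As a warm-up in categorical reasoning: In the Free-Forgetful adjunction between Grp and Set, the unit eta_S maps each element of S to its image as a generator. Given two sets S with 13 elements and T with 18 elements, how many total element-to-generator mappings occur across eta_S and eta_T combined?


The unit eta_X: X -> U(F(X)) of the Free-Forgetful adjunction
maps each element of X to a generator of F(X). For X = S + T (disjoint
union in Set), |S + T| = |S| + |T|.
Total mappings = 13 + 18 = 31.

31


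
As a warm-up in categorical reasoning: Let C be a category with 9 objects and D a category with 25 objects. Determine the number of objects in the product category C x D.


The product category C x D has objects that are pairs (c, d).
Number of pairs = |Ob(C)| * |Ob(D)| = 9 * 25 = 225

225


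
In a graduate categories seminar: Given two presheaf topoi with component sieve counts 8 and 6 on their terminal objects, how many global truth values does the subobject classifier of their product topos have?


In a product of presheaf topoi E_1 x E_2, the subobject classifier
is Omega = Omega_1 x Omega_2 (componentwise), so
|Omega(top)| = |Omega_1(top_1)| * |Omega_2(top_2)|.
= 8 * 6 = 48.

48


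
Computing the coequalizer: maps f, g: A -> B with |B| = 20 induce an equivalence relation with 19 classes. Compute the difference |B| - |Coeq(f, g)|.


The coequalizer Coeq(f, g) = B / ~ has one element per equivalence class.
|B| = 20, |Coeq(f, g)| = 19.
|B| - |Coeq(f, g)| = 20 - 19 = 1.

1


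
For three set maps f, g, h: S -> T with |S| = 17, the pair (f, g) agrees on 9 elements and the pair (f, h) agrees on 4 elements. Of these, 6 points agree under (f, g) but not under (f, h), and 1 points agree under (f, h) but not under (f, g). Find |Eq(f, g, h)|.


Eq(f, g, h) is the triple-agreement set: points in S where all three
maps take the same value. Using inclusion-exclusion on the pairwise data:
Pair (f, g) agrees on 9 points; pair (f, h) on 4 points.
Points agreeing under (f, g) but not (f, h) = 6; under (f, h) but not (f, g) = 1.
Triple-agreement = agreement-in-(f, g) minus points that agree under (f, g) but not (f, h):
|Eq(f, g, h)| = 9 - 6 = 3
(cross-check via (f, h): 4 - 1 = 3.)

3


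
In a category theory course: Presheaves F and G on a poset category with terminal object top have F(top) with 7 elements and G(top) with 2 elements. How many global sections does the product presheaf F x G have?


Global sections of a presheaf on a poset with terminal top satisfy
Gamma(H) ~ H(top). Presheaves admit pointwise products, so
(F x G)(top) = F(top) x G(top) (Cartesian product).
|Gamma(F x G)| = |F(top)| * |G(top)| = 7 * 2 = 14.

14


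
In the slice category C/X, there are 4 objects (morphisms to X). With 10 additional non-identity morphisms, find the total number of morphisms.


In the slice category C/X, objects are morphisms to X.
Identity morphisms: 4 (one per object of C/X).
Non-identity morphisms: 10.
Total = 4 + 10 = 14

14


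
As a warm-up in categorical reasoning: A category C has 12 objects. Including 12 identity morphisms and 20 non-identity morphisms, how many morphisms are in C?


Each object has an identity morphism, giving 12 identities.
Adding the 20 non-identity morphisms:
Total = 12 + 20 = 32

32


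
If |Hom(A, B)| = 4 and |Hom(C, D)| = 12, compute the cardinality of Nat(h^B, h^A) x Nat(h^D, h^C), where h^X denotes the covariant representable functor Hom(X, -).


By the Yoneda lemma, Nat(h^B, h^A) is isomorphic to Hom(A, B),
so |Nat(h^B, h^A)| = |Hom(A, B)| and |Nat(h^D, h^C)| = |Hom(C, D)|.
|Hom(A, B)| = 4, |Hom(C, D)| = 12.
|Nat(h^B, h^A) x Nat(h^D, h^C)| = 4 * 12 = 48

48


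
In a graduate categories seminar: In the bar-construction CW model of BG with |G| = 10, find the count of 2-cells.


In the bar-construction CW model of BG, the n-cells are indexed by
n-tuples [g_1|...|g_n] of non-identity elements of G (degenerate
simplices with some g_i = e do not contribute cells), so there are
(|G| - 1)^n n-cells.
For dim = 2 with |G| = 10:
cells = (10 - 1)^2 = 9^2 = 81

81


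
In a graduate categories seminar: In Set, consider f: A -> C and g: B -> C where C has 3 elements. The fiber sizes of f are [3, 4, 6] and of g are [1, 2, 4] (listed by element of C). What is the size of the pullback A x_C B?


The pullback A x_C B consists of pairs (a, b) with f(a) = g(b).
For each element c in C, the fiber product has |f^-1(c)| * |g^-1(c)| elements.
Summing over C: 3 * 1 + 4 * 2 + 6 * 4
= 3 + 8 + 24 = 35

35


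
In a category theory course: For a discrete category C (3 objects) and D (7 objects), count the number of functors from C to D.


A functor from a discrete category C to D is determined by
where each object maps. Each of the 3 objects of C can map
to any of the 7 objects of D independently.
Number of functors = 7^3 = 343

343


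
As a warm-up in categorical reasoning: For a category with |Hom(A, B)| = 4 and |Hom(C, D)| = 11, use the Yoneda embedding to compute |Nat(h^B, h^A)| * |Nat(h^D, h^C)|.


By the Yoneda lemma, Nat(h^B, h^A) is isomorphic to Hom(A, B),
so |Nat(h^B, h^A)| = |Hom(A, B)| and |Nat(h^D, h^C)| = |Hom(C, D)|.
|Hom(A, B)| = 4, |Hom(C, D)| = 11.
|Nat(h^B, h^A) x Nat(h^D, h^C)| = 4 * 11 = 44

44


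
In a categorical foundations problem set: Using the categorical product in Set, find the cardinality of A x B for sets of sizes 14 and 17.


In Set, the product A x B is the Cartesian product.
By the universal property, |A x B| = |A| * |B|.
|A x B| = 14 * 17 = 238

238


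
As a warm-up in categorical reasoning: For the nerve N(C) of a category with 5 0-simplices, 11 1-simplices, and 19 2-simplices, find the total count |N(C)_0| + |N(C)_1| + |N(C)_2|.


The 2-skeleton of the nerve N(C) consists of simplices in dimensions 0, 1, 2:
  |N(C)_0| = 5 (objects)
  |N(C)_1| = 11 (morphisms)
  |N(C)_2| = 19 (composable pairs)
Total = 5 + 11 + 19 = 35

35


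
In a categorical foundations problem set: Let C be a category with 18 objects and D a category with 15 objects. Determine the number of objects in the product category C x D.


The product category C x D has objects that are pairs (c, d).
Number of pairs = |Ob(C)| * |Ob(D)| = 18 * 15 = 270

270


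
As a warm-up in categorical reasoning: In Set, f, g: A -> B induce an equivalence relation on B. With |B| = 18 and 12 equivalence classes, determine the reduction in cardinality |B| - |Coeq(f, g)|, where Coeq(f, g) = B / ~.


The coequalizer Coeq(f, g) = B / ~ has one element per equivalence class.
|B| = 18, |Coeq(f, g)| = 12.
|B| - |Coeq(f, g)| = 18 - 12 = 6.

6


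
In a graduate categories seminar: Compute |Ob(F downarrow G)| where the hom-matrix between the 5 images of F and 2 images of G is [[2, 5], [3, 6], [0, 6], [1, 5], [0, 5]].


Objects of (F downarrow G) are triples (a, b, h: F(a)->G(b)).
The count equals the sum of all entries in the hom-matrix.
sum(row 0) = 7
sum(row 1) = 9
sum(row 2) = 6
sum(row 3) = 6
sum(row 4) = 5
Grand total = 33

33


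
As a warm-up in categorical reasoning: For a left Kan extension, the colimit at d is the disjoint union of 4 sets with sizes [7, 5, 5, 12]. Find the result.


Pointwise, the left Kan extension (Lan_F H)(d) is the colimit, indexed
by the comma category (F downarrow d), of H composed with the
projection (F downarrow d) -> C. Here that colimit is given
as a coproduct (disjoint union) of sets, so its cardinality is the
sum of the sizes of the summands.
Coproduct of sets with sizes: 7 + 5 + 5 + 12
= 29

29


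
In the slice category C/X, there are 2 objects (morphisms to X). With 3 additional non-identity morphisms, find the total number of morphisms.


In the slice category C/X, objects are morphisms to X.
Identity morphisms: 2 (one per object of C/X).
Non-identity morphisms: 3.
Total = 2 + 3 = 5

5


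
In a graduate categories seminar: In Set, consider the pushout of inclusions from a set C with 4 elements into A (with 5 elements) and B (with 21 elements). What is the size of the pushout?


The pushout A +_C B identifies the images of C in A and B.
|A +_C B| = |A| + |B| - |C| (for injections).
= 5 + 21 - 4 = 22

22


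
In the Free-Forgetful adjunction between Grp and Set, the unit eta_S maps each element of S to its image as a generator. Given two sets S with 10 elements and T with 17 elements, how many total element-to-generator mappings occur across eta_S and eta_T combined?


The unit eta_X: X -> U(F(X)) of the Free-Forgetful adjunction
maps each element of X to a generator of F(X). For X = S + T (disjoint
union in Set), |S + T| = |S| + |T|.
Total mappings = 10 + 17 = 27.

27


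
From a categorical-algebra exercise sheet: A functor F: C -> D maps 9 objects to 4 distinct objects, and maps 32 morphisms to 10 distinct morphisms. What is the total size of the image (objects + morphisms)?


The image of F consists of distinct objects and distinct morphisms.
|Im(F)| on objects = 4
|Im(F)| on morphisms = 10
Total image cardinality = 4 + 10 = 14

14


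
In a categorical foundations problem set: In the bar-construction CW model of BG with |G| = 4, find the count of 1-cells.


In the bar-construction CW model of BG, the n-cells are indexed by
n-tuples [g_1|...|g_n] of non-identity elements of G (degenerate
simplices with some g_i = e do not contribute cells), so there are
(|G| - 1)^n n-cells.
For dim = 1 with |G| = 4:
cells = (4 - 1)^1 = 3^1 = 3

3


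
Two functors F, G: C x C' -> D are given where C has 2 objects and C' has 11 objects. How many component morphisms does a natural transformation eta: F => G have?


A natural transformation eta: F => G assigns one component morphism per
object of the domain category.
The domain is the product category C x C', so
|Ob(C x C')| = |Ob(C)| * |Ob(C')| = 2 * 11 = 22.
Therefore eta has 22 component morphisms.

22


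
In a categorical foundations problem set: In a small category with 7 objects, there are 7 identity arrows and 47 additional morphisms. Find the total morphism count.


Each object has an identity morphism, giving 7 identities.
Adding the 47 non-identity morphisms:
Total = 7 + 47 = 54

54


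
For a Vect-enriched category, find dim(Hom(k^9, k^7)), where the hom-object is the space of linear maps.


In Vect-enriched categories, Hom(k^n, k^m) is the space of m x n matrices.
dim(Hom(k^9, k^7)) = 7 * 9 = 63

63


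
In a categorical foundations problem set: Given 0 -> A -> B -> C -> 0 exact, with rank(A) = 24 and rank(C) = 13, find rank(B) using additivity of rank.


For a short exact sequence 0 -> A -> B -> C -> 0,
rank is additive: rank(B) = rank(A) + rank(C).
rank(B) = 24 + 13 = 37

37


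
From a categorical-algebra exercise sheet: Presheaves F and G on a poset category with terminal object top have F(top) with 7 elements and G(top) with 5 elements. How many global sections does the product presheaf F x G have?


Global sections of a presheaf on a poset with terminal top satisfy
Gamma(H) ~ H(top). Presheaves admit pointwise products, so
(F x G)(top) = F(top) x G(top) (Cartesian product).
|Gamma(F x G)| = |F(top)| * |G(top)| = 7 * 5 = 35.

35


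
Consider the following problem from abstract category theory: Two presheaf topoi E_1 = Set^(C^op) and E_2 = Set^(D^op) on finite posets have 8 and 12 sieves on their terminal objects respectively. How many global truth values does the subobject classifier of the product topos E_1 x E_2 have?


In a product of presheaf topoi E_1 x E_2, the subobject classifier
is Omega = Omega_1 x Omega_2 (componentwise), so
|Omega(top)| = |Omega_1(top_1)| * |Omega_2(top_2)|.
= 8 * 12 = 96.

96


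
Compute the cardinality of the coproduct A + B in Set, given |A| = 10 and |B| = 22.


In Set, the coproduct A + B is the disjoint union.
|A + B| = |A| + |B| = 10 + 22 = 32

32


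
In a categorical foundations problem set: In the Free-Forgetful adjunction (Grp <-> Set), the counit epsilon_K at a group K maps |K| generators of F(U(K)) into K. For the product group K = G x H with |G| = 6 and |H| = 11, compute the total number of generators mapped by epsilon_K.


The counit epsilon_K: F(U(K)) -> K of the Free-Forgetful adjunction
maps |K| generators of F(U(K)) into K. For K = G x H (the product group),
|G x H| = |G| * |H|.
Total generators mapped = 6 * 11 = 66.

66


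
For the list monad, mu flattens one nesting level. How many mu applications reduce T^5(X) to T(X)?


Each application of mu: T^2 -> T removes one layer of nesting.
Starting at depth 5 (i.e., T^5(X)), we need to reach T(X).
Number of mu applications = 5 - 1 = 4

4


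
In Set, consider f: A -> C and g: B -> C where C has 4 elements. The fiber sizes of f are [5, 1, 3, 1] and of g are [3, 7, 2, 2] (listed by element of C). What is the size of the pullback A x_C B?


The pullback A x_C B consists of pairs (a, b) with f(a) = g(b).
For each element c in C, the fiber product has |f^-1(c)| * |g^-1(c)| elements.
Summing over C: 5 * 3 + 1 * 7 + 3 * 2 + 1 * 2
= 15 + 7 + 6 + 2 = 30

30


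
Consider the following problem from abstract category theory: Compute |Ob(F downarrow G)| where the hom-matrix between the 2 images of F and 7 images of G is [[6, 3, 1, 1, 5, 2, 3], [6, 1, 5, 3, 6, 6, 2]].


Objects of (F downarrow G) are triples (a, b, h: F(a)->G(b)).
The count equals the sum of all entries in the hom-matrix.
sum(row 0) = 21
sum(row 1) = 29
Grand total = 50

50


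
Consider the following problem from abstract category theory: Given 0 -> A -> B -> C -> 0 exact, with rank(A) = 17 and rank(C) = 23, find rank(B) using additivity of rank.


For a short exact sequence 0 -> A -> B -> C -> 0,
rank is additive: rank(B) = rank(A) + rank(C).
rank(B) = 17 + 23 = 40

40


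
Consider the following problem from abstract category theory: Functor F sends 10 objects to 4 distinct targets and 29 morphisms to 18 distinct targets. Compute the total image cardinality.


The image of F consists of distinct objects and distinct morphisms.
|Im(F)| on objects = 4
|Im(F)| on morphisms = 18
Total image cardinality = 4 + 18 = 22

22


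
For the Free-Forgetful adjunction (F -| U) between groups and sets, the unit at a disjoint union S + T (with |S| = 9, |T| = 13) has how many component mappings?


The unit eta_X: X -> U(F(X)) of the Free-Forgetful adjunction
maps each element of X to a generator of F(X). For X = S + T (disjoint
union in Set), |S + T| = |S| + |T|.
Total mappings = 9 + 13 = 22.

22


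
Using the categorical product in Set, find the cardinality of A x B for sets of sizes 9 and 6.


In Set, the product A x B is the Cartesian product.
By the universal property, |A x B| = |A| * |B|.
|A x B| = 9 * 6 = 54

54


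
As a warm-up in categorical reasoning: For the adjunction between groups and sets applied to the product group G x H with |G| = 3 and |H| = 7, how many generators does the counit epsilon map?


The counit epsilon_K: F(U(K)) -> K of the Free-Forgetful adjunction
maps |K| generators of F(U(K)) into K. For K = G x H (the product group),
|G x H| = |G| * |H|.
Total generators mapped = 3 * 7 = 21.

21


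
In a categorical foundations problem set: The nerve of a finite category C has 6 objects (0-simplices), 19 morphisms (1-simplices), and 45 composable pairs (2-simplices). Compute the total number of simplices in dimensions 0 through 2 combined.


The 2-skeleton of the nerve N(C) consists of simplices in dimensions 0, 1, 2:
  |N(C)_0| = 6 (objects)
  |N(C)_1| = 19 (morphisms)
  |N(C)_2| = 45 (composable pairs)
Total = 6 + 19 + 45 = 70

70


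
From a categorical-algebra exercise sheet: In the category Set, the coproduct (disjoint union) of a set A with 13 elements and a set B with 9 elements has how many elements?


In Set, the coproduct A + B is the disjoint union.
|A + B| = |A| + |B| = 13 + 9 = 22

22


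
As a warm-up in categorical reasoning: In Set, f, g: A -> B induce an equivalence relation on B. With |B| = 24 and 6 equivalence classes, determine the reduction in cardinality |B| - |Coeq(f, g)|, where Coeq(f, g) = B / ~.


The coequalizer Coeq(f, g) = B / ~ has one element per equivalence class.
|B| = 24, |Coeq(f, g)| = 6.
|B| - |Coeq(f, g)| = 24 - 6 = 18.

18


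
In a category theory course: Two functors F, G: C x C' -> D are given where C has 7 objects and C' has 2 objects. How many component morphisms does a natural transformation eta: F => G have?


A natural transformation eta: F => G assigns one component morphism per
object of the domain category.
The domain is the product category C x C', so
|Ob(C x C')| = |Ob(C)| * |Ob(C')| = 7 * 2 = 14.
Therefore eta has 14 component morphisms.

14


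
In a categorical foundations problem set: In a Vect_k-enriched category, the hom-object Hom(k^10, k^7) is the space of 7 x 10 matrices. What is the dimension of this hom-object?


In Vect-enriched categories, Hom(k^n, k^m) is the space of m x n matrices.
dim(Hom(k^10, k^7)) = 7 * 10 = 70

70


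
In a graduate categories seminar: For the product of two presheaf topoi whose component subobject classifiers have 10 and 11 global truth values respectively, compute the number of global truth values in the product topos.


In a product of presheaf topoi E_1 x E_2, the subobject classifier
is Omega = Omega_1 x Omega_2 (componentwise), so
|Omega(top)| = |Omega_1(top_1)| * |Omega_2(top_2)|.
= 10 * 11 = 110.

110


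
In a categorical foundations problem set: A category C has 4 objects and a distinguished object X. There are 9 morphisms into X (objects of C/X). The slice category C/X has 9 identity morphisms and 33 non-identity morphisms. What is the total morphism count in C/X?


In the slice category C/X, objects are morphisms to X.
Identity morphisms: 9 (one per object of C/X).
Non-identity morphisms: 33.
Total = 9 + 33 = 42

42


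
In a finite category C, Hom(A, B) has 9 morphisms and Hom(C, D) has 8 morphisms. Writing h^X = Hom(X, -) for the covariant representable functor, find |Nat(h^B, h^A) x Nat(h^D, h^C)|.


By the Yoneda lemma, Nat(h^B, h^A) is isomorphic to Hom(A, B),
so |Nat(h^B, h^A)| = |Hom(A, B)| and |Nat(h^D, h^C)| = |Hom(C, D)|.
|Hom(A, B)| = 9, |Hom(C, D)| = 8.
|Nat(h^B, h^A) x Nat(h^D, h^C)| = 9 * 8 = 72

72


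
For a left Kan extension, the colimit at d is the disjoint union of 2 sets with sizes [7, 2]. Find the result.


Pointwise, the left Kan extension (Lan_F H)(d) is the colimit, indexed
by the comma category (F downarrow d), of H composed with the
projection (F downarrow d) -> C. Here that colimit is given
as a coproduct (disjoint union) of sets, so its cardinality is the
sum of the sizes of the summands.
Coproduct of sets with sizes: 7 + 2
= 9

9


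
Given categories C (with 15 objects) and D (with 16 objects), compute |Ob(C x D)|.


The product category C x D has objects that are pairs (c, d).
Number of pairs = |Ob(C)| * |Ob(D)| = 15 * 16 = 240

240


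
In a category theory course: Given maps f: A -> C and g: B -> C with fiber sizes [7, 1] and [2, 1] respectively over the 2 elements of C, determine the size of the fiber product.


The pullback A x_C B consists of pairs (a, b) with f(a) = g(b).
For each element c in C, the fiber product has |f^-1(c)| * |g^-1(c)| elements.
Summing over C: 7 * 2 + 1 * 1
= 14 + 1 = 15

15


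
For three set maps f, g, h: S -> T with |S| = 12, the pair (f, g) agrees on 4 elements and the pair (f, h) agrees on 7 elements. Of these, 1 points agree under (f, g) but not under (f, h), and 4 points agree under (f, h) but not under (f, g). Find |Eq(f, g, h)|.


Eq(f, g, h) is the triple-agreement set: points in S where all three
maps take the same value. Using inclusion-exclusion on the pairwise data:
Pair (f, g) agrees on 4 points; pair (f, h) on 7 points.
Points agreeing under (f, g) but not (f, h) = 1; under (f, h) but not (f, g) = 4.
Triple-agreement = agreement-in-(f, g) minus points that agree under (f, g) but not (f, h):
|Eq(f, g, h)| = 4 - 1 = 3
(cross-check via (f, h): 7 - 4 = 3.)

3


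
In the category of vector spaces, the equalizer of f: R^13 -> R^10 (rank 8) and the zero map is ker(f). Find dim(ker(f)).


The equalizer of f and the zero map is ker(f).
By the rank-nullity theorem: dim(ker(f)) = dim(domain) - rank(f).
dim(ker(f)) = 13 - 8 = 5

5


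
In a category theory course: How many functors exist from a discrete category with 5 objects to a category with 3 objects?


A functor from a discrete category C to D is determined by
where each object maps. Each of the 5 objects of C can map
to any of the 3 objects of D independently.
Number of functors = 3^5 = 243

243


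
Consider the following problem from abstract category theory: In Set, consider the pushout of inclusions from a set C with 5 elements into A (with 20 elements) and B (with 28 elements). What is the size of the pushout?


The pushout A +_C B identifies the images of C in A and B.
|A +_C B| = |A| + |B| - |C| (for injections).
= 20 + 28 - 5 = 43

43


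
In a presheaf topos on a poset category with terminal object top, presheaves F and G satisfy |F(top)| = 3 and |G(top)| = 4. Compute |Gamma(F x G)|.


Global sections of a presheaf on a poset with terminal top satisfy
Gamma(H) ~ H(top). Presheaves admit pointwise products, so
(F x G)(top) = F(top) x G(top) (Cartesian product).
|Gamma(F x G)| = |F(top)| * |G(top)| = 3 * 4 = 12.

12


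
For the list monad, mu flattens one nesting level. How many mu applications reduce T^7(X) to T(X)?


Each application of mu: T^2 -> T removes one layer of nesting.
Starting at depth 7 (i.e., T^7(X)), we need to reach T(X).
Number of mu applications = 7 - 1 = 6

6


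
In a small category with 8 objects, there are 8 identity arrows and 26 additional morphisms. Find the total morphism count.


Each object has an identity morphism, giving 8 identities.
Adding the 26 non-identity morphisms:
Total = 8 + 26 = 34

34


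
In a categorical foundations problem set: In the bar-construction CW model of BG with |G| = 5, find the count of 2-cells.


In the bar-construction CW model of BG, the n-cells are indexed by
n-tuples [g_1|...|g_n] of non-identity elements of G (degenerate
simplices with some g_i = e do not contribute cells), so there are
(|G| - 1)^n n-cells.
For dim = 2 with |G| = 5:
cells = (5 - 1)^2 = 4^2 = 16

16


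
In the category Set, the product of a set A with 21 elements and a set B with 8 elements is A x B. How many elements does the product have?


In Set, the product A x B is the Cartesian product.
By the universal property, |A x B| = |A| * |B|.
|A x B| = 21 * 8 = 168

168


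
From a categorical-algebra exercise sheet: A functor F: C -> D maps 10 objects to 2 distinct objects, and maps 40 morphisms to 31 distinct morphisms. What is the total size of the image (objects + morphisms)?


The image of F consists of distinct objects and distinct morphisms.
|Im(F)| on objects = 2
|Im(F)| on morphisms = 31
Total image cardinality = 2 + 31 = 33

33


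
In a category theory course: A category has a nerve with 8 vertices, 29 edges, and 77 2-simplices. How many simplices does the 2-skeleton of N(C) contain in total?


The 2-skeleton of the nerve N(C) consists of simplices in dimensions 0, 1, 2:
  |N(C)_0| = 8 (objects)
  |N(C)_1| = 29 (morphisms)
  |N(C)_2| = 77 (composable pairs)
Total = 8 + 29 + 77 = 114

114


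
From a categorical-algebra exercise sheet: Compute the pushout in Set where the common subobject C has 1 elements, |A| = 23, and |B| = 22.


The pushout A +_C B identifies the images of C in A and B.
|A +_C B| = |A| + |B| - |C| (for injections).
= 23 + 22 - 1 = 44

44


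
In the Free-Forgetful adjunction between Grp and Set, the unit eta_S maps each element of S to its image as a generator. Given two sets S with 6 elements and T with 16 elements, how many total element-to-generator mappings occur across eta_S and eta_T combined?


The unit eta_X: X -> U(F(X)) of the Free-Forgetful adjunction
maps each element of X to a generator of F(X). For X = S + T (disjoint
union in Set), |S + T| = |S| + |T|.
Total mappings = 6 + 16 = 22.

22


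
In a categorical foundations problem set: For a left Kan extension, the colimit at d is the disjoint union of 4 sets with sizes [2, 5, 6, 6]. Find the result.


Pointwise, the left Kan extension (Lan_F H)(d) is the colimit, indexed
by the comma category (F downarrow d), of H composed with the
projection (F downarrow d) -> C. Here that colimit is given
as a coproduct (disjoint union) of sets, so its cardinality is the
sum of the sizes of the summands.
Coproduct of sets with sizes: 2 + 5 + 6 + 6
= 19

19


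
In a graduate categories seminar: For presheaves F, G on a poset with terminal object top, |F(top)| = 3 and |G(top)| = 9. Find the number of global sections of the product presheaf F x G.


Global sections of a presheaf on a poset with terminal top satisfy
Gamma(H) ~ H(top). Presheaves admit pointwise products, so
(F x G)(top) = F(top) x G(top) (Cartesian product).
|Gamma(F x G)| = |F(top)| * |G(top)| = 3 * 9 = 27.

27


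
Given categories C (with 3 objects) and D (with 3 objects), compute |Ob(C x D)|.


The product category C x D has objects that are pairs (c, d).
Number of pairs = |Ob(C)| * |Ob(D)| = 3 * 3 = 9

9


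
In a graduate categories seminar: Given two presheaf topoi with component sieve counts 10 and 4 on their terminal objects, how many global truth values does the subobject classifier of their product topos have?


In a product of presheaf topoi E_1 x E_2, the subobject classifier
is Omega = Omega_1 x Omega_2 (componentwise), so
|Omega(top)| = |Omega_1(top_1)| * |Omega_2(top_2)|.
= 10 * 4 = 40.

40


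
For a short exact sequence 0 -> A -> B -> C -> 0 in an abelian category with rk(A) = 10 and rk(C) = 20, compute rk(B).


For a short exact sequence 0 -> A -> B -> C -> 0,
rank is additive: rank(B) = rank(A) + rank(C).
rank(B) = 10 + 20 = 30

30


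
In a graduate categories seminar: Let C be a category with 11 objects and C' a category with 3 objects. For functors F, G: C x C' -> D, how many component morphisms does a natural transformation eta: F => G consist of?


A natural transformation eta: F => G assigns one component morphism per
object of the domain category.
The domain is the product category C x C', so
|Ob(C x C')| = |Ob(C)| * |Ob(C')| = 11 * 3 = 33.
Therefore eta has 33 component morphisms.

33
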